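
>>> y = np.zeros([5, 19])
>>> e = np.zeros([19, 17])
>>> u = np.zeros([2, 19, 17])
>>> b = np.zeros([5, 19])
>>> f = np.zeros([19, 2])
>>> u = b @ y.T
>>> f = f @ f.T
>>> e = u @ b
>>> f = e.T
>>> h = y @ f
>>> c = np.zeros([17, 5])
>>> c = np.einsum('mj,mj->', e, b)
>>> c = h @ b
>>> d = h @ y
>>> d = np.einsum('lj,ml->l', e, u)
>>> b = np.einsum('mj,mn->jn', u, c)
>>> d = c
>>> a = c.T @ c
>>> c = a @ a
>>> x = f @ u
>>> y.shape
(5, 19)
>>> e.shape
(5, 19)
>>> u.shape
(5, 5)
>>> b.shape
(5, 19)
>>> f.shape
(19, 5)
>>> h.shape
(5, 5)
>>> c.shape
(19, 19)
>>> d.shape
(5, 19)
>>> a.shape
(19, 19)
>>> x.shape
(19, 5)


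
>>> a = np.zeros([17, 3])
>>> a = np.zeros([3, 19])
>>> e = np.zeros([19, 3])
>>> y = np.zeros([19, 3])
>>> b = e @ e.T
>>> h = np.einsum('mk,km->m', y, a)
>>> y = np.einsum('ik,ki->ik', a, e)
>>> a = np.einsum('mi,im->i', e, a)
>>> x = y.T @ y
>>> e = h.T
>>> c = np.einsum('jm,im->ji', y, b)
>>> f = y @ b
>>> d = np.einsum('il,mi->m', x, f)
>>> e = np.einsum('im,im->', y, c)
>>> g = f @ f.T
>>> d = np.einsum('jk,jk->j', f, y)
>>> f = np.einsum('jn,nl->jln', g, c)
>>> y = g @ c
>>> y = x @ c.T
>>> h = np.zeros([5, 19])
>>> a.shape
(3,)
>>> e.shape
()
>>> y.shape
(19, 3)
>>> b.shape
(19, 19)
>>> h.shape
(5, 19)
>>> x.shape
(19, 19)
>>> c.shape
(3, 19)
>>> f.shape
(3, 19, 3)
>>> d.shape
(3,)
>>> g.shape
(3, 3)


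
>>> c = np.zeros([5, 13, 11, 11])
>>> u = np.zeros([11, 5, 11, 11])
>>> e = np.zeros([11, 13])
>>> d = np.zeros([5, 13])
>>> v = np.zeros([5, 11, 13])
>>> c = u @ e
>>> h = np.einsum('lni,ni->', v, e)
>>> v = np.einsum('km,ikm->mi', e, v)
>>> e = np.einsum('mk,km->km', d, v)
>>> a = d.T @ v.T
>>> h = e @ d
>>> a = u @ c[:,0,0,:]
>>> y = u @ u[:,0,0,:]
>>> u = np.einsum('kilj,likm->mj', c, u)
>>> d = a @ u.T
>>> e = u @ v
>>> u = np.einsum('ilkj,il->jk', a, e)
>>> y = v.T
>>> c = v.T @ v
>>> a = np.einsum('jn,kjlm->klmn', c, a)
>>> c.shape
(5, 5)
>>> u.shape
(13, 11)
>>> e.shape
(11, 5)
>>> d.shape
(11, 5, 11, 11)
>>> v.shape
(13, 5)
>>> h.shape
(13, 13)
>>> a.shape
(11, 11, 13, 5)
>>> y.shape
(5, 13)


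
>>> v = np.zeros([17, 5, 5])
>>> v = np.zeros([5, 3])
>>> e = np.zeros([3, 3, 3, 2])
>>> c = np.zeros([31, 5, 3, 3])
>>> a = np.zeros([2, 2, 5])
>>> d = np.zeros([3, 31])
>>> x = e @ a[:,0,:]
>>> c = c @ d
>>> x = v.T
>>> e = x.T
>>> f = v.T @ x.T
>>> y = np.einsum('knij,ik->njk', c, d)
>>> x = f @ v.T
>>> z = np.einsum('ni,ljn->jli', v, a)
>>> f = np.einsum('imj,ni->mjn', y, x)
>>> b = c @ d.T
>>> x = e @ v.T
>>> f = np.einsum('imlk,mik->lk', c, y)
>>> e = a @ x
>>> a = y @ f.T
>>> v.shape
(5, 3)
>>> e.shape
(2, 2, 5)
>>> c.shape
(31, 5, 3, 31)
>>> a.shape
(5, 31, 3)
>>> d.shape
(3, 31)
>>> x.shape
(5, 5)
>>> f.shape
(3, 31)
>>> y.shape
(5, 31, 31)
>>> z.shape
(2, 2, 3)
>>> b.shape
(31, 5, 3, 3)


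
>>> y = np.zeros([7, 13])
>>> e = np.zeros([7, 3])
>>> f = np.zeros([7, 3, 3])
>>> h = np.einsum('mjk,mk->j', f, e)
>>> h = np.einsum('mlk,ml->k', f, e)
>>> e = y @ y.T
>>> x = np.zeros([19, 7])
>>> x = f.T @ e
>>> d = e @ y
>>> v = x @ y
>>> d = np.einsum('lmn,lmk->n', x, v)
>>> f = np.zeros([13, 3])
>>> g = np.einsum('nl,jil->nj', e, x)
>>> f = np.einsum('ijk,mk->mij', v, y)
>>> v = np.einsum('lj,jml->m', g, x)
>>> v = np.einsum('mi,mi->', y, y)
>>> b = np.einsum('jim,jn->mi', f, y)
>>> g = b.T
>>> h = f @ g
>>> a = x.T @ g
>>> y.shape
(7, 13)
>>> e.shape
(7, 7)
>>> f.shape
(7, 3, 3)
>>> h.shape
(7, 3, 3)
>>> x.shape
(3, 3, 7)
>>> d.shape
(7,)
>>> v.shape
()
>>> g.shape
(3, 3)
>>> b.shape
(3, 3)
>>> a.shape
(7, 3, 3)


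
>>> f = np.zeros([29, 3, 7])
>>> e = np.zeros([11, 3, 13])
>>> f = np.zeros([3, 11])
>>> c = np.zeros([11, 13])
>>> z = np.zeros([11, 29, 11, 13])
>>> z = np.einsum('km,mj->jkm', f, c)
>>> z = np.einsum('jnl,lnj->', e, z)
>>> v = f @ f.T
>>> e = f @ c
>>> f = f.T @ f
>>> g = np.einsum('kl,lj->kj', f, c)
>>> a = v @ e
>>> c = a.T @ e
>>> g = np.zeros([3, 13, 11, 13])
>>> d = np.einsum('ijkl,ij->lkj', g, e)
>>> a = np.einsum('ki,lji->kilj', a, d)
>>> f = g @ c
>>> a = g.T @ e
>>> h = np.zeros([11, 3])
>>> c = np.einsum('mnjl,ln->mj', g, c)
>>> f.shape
(3, 13, 11, 13)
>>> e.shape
(3, 13)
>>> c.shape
(3, 11)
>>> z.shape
()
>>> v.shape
(3, 3)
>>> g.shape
(3, 13, 11, 13)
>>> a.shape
(13, 11, 13, 13)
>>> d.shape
(13, 11, 13)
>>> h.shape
(11, 3)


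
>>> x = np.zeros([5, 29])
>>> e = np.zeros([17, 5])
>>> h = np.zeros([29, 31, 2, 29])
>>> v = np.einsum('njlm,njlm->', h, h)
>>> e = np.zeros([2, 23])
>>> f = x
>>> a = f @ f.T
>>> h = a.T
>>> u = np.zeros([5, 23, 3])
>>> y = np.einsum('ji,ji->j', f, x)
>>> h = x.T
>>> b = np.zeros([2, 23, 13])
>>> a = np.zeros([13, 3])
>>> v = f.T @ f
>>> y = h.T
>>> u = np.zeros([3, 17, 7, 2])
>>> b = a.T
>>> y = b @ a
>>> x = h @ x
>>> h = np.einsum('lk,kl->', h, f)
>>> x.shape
(29, 29)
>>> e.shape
(2, 23)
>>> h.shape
()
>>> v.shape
(29, 29)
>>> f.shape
(5, 29)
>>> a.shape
(13, 3)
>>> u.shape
(3, 17, 7, 2)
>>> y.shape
(3, 3)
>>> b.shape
(3, 13)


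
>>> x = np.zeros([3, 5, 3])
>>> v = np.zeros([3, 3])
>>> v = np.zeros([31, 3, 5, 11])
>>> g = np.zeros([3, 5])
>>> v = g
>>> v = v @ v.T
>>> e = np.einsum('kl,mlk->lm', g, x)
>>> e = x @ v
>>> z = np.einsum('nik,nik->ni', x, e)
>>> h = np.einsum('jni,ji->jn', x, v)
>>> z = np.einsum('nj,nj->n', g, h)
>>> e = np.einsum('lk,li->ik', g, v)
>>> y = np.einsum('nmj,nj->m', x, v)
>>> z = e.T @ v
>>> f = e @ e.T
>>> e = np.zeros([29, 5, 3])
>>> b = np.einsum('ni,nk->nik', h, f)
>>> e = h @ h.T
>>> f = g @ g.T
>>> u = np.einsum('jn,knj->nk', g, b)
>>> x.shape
(3, 5, 3)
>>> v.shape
(3, 3)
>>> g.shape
(3, 5)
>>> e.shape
(3, 3)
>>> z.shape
(5, 3)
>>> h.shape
(3, 5)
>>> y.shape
(5,)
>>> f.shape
(3, 3)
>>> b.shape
(3, 5, 3)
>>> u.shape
(5, 3)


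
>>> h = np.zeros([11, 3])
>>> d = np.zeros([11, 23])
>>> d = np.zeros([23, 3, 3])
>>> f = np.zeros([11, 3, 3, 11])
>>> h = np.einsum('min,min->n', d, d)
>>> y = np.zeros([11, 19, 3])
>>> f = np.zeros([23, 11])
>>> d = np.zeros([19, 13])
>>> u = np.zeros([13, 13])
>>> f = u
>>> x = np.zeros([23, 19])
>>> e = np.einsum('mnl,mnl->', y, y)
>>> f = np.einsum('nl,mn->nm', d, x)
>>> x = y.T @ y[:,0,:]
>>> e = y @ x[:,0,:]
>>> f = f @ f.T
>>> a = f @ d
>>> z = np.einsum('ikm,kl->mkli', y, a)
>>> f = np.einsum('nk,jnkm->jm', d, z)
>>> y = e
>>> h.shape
(3,)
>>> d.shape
(19, 13)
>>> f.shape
(3, 11)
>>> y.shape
(11, 19, 3)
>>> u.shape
(13, 13)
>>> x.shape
(3, 19, 3)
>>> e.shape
(11, 19, 3)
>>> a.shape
(19, 13)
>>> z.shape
(3, 19, 13, 11)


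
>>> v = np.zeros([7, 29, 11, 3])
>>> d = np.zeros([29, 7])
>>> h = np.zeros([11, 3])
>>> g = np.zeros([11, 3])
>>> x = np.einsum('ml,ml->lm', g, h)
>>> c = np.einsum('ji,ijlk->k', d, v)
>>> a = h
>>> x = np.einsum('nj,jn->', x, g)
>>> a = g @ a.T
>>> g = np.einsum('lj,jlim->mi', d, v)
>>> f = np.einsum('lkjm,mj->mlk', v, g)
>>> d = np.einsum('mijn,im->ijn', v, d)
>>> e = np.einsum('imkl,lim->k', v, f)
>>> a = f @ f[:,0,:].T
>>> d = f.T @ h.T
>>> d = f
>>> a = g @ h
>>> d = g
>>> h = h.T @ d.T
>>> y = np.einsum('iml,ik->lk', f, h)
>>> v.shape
(7, 29, 11, 3)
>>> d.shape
(3, 11)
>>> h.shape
(3, 3)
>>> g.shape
(3, 11)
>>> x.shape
()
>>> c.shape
(3,)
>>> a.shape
(3, 3)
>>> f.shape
(3, 7, 29)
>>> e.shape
(11,)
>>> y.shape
(29, 3)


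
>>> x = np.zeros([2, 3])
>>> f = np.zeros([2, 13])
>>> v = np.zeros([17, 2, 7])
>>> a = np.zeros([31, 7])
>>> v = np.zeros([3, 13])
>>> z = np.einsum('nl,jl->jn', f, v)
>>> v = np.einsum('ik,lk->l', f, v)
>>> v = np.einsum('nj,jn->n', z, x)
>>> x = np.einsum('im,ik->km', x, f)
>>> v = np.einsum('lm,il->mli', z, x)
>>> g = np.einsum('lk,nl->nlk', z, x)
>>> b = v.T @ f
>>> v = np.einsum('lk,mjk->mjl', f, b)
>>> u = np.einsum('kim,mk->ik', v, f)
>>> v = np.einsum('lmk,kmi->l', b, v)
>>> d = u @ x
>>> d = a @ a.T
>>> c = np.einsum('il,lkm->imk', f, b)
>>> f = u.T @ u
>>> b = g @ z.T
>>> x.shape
(13, 3)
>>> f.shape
(13, 13)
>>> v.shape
(13,)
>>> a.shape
(31, 7)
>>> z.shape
(3, 2)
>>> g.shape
(13, 3, 2)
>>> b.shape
(13, 3, 3)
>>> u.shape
(3, 13)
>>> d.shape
(31, 31)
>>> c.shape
(2, 13, 3)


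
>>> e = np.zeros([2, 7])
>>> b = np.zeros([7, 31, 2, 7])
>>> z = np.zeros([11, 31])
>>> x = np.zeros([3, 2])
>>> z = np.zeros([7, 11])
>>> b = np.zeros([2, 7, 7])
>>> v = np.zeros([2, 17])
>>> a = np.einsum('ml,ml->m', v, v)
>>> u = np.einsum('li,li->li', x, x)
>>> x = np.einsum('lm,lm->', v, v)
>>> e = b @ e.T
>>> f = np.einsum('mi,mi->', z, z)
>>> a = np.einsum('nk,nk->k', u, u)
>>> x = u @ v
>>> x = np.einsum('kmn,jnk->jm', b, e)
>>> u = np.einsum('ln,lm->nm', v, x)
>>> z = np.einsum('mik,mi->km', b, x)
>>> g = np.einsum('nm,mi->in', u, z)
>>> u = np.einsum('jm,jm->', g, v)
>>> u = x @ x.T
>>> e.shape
(2, 7, 2)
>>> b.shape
(2, 7, 7)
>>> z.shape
(7, 2)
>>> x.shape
(2, 7)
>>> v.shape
(2, 17)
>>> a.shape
(2,)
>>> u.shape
(2, 2)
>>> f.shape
()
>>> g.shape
(2, 17)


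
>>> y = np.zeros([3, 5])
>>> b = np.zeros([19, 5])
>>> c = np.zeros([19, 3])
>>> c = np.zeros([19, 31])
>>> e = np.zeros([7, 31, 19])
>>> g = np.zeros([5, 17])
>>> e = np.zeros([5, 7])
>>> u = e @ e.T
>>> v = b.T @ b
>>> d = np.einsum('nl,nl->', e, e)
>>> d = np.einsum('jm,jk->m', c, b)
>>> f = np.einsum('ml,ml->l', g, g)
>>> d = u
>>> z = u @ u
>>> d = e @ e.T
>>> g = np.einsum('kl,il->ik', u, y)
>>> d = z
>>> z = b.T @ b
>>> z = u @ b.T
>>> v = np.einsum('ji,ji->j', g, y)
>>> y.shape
(3, 5)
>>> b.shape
(19, 5)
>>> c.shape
(19, 31)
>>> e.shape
(5, 7)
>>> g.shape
(3, 5)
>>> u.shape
(5, 5)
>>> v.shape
(3,)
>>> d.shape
(5, 5)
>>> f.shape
(17,)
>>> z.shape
(5, 19)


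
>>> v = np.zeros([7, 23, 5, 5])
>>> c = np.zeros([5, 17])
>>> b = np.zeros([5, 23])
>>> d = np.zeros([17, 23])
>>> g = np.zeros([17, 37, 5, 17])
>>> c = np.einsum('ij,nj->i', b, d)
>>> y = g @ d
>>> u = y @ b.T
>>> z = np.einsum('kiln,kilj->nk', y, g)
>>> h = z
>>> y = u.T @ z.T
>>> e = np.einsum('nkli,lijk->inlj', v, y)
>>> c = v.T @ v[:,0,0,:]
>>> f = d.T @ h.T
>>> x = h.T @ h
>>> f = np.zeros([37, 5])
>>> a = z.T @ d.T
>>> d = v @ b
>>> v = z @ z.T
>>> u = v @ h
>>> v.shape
(23, 23)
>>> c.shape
(5, 5, 23, 5)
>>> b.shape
(5, 23)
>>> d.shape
(7, 23, 5, 23)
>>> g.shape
(17, 37, 5, 17)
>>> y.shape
(5, 5, 37, 23)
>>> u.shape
(23, 17)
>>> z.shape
(23, 17)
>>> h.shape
(23, 17)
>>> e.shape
(5, 7, 5, 37)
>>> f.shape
(37, 5)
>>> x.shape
(17, 17)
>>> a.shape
(17, 17)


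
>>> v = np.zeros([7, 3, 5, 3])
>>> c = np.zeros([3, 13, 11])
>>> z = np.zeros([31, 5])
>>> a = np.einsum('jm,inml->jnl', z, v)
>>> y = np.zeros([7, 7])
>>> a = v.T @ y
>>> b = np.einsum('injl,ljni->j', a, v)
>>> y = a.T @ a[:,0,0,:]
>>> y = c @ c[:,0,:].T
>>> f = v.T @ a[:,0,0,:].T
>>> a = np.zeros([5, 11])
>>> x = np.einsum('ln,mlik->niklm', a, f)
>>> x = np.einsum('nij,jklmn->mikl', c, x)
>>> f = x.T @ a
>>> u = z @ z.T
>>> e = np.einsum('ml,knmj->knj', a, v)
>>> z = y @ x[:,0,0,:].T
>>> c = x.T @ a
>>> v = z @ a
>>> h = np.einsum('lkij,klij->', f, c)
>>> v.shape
(3, 13, 11)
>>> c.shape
(3, 3, 13, 11)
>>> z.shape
(3, 13, 5)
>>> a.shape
(5, 11)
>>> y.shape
(3, 13, 3)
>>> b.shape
(3,)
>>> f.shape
(3, 3, 13, 11)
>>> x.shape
(5, 13, 3, 3)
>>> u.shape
(31, 31)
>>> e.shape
(7, 3, 3)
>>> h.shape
()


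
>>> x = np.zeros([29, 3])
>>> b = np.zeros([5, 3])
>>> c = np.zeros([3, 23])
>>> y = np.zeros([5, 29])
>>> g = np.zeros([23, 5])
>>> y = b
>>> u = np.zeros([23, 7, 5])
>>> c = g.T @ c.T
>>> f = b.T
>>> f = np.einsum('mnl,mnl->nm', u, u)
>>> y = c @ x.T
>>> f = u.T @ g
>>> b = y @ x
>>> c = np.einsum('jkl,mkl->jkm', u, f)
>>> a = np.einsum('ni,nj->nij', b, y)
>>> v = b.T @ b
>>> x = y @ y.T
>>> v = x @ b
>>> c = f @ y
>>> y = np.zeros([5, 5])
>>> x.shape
(5, 5)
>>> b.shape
(5, 3)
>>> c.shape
(5, 7, 29)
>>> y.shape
(5, 5)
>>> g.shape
(23, 5)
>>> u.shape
(23, 7, 5)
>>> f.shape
(5, 7, 5)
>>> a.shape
(5, 3, 29)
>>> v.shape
(5, 3)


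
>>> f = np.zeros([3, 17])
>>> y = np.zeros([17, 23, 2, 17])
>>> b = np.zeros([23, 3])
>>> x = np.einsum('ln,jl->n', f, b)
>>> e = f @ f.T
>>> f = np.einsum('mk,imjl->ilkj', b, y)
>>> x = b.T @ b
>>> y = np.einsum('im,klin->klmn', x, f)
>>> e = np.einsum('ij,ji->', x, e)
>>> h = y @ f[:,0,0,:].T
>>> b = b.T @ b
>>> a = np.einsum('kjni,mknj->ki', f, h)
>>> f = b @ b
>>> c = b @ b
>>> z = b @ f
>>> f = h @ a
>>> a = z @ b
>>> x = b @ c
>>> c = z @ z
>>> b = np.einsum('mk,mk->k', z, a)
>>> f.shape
(17, 17, 3, 2)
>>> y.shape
(17, 17, 3, 2)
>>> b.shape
(3,)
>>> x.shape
(3, 3)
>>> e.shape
()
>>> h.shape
(17, 17, 3, 17)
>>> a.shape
(3, 3)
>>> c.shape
(3, 3)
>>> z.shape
(3, 3)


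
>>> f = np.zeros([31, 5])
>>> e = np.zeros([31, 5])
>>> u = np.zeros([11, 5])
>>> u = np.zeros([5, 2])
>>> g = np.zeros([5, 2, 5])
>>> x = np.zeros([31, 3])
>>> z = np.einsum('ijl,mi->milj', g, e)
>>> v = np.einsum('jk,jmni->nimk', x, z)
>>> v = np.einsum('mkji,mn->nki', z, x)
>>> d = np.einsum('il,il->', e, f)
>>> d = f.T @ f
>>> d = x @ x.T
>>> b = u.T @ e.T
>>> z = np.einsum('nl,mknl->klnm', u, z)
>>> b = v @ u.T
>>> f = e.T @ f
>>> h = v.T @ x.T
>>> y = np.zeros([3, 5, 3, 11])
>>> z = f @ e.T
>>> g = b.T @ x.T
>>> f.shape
(5, 5)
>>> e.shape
(31, 5)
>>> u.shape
(5, 2)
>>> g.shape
(5, 5, 31)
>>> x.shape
(31, 3)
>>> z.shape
(5, 31)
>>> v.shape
(3, 5, 2)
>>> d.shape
(31, 31)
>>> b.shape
(3, 5, 5)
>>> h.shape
(2, 5, 31)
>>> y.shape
(3, 5, 3, 11)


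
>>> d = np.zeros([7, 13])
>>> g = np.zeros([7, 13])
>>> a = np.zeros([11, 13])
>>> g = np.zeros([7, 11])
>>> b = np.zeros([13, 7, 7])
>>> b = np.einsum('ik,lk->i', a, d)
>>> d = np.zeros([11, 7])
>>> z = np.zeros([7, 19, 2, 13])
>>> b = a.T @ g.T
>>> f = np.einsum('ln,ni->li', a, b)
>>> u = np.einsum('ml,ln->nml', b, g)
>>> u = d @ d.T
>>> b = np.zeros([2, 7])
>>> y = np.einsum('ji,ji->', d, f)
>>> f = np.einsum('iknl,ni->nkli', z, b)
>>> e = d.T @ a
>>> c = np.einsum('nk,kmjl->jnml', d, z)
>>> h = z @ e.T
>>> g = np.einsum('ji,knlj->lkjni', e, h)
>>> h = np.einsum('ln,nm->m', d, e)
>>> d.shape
(11, 7)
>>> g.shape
(2, 7, 7, 19, 13)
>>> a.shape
(11, 13)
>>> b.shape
(2, 7)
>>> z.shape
(7, 19, 2, 13)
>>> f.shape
(2, 19, 13, 7)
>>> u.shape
(11, 11)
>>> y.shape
()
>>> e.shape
(7, 13)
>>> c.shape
(2, 11, 19, 13)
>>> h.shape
(13,)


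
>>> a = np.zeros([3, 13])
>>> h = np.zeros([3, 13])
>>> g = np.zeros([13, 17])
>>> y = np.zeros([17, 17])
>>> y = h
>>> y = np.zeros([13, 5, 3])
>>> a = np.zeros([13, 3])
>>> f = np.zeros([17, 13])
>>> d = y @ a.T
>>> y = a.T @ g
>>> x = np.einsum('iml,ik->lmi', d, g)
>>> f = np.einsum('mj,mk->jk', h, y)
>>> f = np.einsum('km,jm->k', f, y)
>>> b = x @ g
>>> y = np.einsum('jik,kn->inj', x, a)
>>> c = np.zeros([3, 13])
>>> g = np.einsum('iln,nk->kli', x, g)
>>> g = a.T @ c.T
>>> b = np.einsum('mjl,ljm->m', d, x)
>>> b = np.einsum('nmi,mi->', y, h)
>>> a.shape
(13, 3)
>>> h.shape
(3, 13)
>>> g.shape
(3, 3)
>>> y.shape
(5, 3, 13)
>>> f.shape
(13,)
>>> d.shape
(13, 5, 13)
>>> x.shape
(13, 5, 13)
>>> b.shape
()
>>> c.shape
(3, 13)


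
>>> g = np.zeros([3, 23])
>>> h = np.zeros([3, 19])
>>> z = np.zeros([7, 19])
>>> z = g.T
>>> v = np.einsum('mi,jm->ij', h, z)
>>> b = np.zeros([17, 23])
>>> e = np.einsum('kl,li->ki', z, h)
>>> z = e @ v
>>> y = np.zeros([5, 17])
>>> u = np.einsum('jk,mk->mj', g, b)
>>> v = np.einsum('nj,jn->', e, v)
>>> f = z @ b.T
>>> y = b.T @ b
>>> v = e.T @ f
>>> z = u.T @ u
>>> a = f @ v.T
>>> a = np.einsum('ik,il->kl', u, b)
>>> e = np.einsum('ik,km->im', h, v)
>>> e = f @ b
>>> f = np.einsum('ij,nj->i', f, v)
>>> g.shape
(3, 23)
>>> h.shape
(3, 19)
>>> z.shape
(3, 3)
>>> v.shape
(19, 17)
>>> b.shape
(17, 23)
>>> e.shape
(23, 23)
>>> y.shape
(23, 23)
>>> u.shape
(17, 3)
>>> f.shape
(23,)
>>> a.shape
(3, 23)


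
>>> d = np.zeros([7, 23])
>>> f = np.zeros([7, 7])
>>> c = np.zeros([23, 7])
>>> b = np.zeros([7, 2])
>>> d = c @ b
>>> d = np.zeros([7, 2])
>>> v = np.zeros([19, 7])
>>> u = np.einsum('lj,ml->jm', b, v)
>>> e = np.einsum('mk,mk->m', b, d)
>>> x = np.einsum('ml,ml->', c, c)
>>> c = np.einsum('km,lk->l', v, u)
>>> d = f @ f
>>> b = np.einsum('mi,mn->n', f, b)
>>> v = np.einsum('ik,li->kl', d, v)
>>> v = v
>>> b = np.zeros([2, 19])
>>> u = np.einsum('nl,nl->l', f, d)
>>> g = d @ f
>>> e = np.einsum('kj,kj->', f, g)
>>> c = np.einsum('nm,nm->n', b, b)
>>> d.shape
(7, 7)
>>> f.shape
(7, 7)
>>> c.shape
(2,)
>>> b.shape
(2, 19)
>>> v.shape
(7, 19)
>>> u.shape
(7,)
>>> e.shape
()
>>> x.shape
()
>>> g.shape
(7, 7)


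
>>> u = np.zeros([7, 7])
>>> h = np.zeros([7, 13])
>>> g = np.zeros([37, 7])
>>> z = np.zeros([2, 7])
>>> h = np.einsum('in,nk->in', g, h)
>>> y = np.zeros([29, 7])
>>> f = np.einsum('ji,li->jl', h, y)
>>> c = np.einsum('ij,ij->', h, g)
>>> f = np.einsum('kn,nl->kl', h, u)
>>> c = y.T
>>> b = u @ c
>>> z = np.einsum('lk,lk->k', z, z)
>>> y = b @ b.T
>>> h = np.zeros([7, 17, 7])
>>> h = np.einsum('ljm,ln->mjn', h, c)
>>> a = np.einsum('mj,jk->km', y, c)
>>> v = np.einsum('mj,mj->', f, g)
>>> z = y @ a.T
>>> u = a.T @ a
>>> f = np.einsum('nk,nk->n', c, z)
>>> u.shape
(7, 7)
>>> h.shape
(7, 17, 29)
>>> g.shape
(37, 7)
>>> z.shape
(7, 29)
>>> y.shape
(7, 7)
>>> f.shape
(7,)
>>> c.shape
(7, 29)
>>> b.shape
(7, 29)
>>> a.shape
(29, 7)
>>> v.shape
()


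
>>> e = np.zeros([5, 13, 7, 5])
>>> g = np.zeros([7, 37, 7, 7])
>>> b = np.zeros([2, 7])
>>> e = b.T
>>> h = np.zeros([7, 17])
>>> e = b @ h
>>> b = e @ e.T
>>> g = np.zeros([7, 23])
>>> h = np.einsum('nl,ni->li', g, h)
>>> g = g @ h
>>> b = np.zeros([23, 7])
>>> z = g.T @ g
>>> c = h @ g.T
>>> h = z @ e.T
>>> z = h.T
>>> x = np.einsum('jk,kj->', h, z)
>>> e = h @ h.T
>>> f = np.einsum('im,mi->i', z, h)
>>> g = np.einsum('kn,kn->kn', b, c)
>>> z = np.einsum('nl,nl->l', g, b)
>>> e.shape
(17, 17)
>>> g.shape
(23, 7)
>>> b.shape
(23, 7)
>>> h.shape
(17, 2)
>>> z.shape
(7,)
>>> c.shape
(23, 7)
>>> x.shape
()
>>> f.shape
(2,)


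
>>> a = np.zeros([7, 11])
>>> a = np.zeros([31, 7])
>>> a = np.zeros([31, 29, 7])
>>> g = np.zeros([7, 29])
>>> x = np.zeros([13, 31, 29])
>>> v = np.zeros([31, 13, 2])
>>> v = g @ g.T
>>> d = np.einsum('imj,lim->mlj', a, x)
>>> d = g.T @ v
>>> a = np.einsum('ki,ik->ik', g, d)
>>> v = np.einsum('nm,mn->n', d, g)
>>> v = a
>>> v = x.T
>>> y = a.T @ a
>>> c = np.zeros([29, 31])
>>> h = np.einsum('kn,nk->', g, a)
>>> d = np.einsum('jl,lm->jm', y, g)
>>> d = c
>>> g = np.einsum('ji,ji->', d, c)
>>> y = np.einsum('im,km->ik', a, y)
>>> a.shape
(29, 7)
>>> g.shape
()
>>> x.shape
(13, 31, 29)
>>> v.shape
(29, 31, 13)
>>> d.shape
(29, 31)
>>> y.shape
(29, 7)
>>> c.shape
(29, 31)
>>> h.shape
()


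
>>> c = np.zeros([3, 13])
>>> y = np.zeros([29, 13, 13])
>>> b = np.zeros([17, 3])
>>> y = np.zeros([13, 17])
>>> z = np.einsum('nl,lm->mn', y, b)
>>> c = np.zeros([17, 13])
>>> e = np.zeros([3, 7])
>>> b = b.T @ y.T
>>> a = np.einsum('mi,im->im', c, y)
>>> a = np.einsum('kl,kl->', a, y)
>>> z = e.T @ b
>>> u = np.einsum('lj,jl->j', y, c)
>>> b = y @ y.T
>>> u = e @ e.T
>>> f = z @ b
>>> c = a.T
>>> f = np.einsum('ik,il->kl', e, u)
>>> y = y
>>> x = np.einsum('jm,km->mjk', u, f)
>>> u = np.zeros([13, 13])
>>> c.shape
()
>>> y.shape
(13, 17)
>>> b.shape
(13, 13)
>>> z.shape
(7, 13)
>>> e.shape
(3, 7)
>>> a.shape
()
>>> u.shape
(13, 13)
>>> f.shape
(7, 3)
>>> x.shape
(3, 3, 7)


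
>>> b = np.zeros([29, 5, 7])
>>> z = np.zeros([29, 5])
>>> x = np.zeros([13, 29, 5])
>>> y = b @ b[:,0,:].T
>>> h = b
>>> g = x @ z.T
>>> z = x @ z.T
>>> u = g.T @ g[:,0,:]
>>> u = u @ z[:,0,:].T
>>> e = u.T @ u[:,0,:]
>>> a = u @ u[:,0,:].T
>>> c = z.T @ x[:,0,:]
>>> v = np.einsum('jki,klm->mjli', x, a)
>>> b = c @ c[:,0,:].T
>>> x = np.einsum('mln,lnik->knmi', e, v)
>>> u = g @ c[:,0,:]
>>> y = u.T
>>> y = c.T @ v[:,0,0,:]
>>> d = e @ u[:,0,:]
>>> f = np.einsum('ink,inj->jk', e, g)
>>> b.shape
(29, 29, 29)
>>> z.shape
(13, 29, 29)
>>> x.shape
(5, 13, 13, 29)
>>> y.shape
(5, 29, 5)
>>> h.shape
(29, 5, 7)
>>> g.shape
(13, 29, 29)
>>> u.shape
(13, 29, 5)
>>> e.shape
(13, 29, 13)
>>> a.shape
(29, 29, 29)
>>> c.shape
(29, 29, 5)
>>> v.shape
(29, 13, 29, 5)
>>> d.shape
(13, 29, 5)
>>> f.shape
(29, 13)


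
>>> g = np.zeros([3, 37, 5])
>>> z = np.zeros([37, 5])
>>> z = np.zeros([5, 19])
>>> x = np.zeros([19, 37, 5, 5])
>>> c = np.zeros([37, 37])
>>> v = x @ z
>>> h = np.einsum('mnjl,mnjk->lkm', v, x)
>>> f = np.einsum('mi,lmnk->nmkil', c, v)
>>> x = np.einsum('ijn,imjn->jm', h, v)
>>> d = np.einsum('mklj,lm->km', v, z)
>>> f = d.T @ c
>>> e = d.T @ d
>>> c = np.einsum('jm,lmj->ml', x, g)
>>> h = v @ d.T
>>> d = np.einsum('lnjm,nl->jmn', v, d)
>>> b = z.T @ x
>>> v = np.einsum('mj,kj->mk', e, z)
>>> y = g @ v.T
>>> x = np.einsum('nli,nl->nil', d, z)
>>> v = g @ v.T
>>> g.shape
(3, 37, 5)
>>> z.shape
(5, 19)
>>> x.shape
(5, 37, 19)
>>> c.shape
(37, 3)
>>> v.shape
(3, 37, 19)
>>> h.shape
(19, 37, 5, 37)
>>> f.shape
(19, 37)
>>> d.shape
(5, 19, 37)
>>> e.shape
(19, 19)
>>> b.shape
(19, 37)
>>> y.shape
(3, 37, 19)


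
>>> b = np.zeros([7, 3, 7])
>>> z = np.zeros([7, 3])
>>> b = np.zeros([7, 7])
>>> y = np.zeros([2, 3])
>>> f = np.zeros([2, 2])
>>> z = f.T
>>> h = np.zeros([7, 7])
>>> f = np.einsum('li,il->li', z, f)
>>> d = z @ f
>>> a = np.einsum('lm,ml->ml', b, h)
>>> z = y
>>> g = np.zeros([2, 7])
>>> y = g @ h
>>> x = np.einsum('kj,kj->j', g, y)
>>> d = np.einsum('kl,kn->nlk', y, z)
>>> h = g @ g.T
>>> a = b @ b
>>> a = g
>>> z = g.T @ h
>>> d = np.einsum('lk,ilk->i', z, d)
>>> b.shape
(7, 7)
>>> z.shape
(7, 2)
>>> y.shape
(2, 7)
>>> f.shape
(2, 2)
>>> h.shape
(2, 2)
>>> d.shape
(3,)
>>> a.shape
(2, 7)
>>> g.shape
(2, 7)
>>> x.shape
(7,)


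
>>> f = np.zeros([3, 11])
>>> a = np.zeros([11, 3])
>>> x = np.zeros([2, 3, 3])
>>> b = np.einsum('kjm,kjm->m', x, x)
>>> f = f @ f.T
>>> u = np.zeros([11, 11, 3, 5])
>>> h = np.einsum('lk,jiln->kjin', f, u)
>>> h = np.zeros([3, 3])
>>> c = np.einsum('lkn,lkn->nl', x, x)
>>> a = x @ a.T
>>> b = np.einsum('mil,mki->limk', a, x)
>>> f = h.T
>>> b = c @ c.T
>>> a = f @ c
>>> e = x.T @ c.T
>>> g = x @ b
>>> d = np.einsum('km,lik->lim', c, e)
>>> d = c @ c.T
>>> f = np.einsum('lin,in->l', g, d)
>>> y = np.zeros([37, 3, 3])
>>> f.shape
(2,)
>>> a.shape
(3, 2)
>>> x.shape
(2, 3, 3)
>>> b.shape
(3, 3)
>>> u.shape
(11, 11, 3, 5)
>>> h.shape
(3, 3)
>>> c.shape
(3, 2)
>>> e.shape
(3, 3, 3)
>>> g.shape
(2, 3, 3)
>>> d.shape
(3, 3)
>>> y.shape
(37, 3, 3)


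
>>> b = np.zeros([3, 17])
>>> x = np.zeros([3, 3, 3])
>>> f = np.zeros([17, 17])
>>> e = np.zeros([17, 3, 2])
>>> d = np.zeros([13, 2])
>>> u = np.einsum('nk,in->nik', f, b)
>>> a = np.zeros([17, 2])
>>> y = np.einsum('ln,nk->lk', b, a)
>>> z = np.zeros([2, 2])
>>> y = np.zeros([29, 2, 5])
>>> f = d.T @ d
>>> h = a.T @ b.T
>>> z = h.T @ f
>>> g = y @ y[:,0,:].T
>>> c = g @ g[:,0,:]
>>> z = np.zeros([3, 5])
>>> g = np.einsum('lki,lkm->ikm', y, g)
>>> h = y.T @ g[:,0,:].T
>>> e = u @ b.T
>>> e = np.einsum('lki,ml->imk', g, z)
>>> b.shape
(3, 17)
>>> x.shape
(3, 3, 3)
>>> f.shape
(2, 2)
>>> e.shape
(29, 3, 2)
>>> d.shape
(13, 2)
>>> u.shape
(17, 3, 17)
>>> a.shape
(17, 2)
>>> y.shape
(29, 2, 5)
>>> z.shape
(3, 5)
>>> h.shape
(5, 2, 5)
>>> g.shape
(5, 2, 29)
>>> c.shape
(29, 2, 29)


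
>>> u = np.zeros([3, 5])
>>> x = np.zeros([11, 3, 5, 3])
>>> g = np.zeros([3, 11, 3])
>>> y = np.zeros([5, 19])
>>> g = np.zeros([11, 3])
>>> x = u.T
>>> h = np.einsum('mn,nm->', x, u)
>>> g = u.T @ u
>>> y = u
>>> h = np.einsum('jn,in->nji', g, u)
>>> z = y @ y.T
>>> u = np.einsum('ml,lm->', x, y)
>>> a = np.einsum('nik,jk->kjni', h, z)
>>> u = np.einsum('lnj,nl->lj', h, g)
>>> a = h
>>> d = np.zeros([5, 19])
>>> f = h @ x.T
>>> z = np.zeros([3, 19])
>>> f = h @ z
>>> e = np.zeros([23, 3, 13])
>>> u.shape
(5, 3)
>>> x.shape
(5, 3)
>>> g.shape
(5, 5)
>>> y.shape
(3, 5)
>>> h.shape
(5, 5, 3)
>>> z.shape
(3, 19)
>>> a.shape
(5, 5, 3)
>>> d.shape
(5, 19)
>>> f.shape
(5, 5, 19)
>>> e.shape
(23, 3, 13)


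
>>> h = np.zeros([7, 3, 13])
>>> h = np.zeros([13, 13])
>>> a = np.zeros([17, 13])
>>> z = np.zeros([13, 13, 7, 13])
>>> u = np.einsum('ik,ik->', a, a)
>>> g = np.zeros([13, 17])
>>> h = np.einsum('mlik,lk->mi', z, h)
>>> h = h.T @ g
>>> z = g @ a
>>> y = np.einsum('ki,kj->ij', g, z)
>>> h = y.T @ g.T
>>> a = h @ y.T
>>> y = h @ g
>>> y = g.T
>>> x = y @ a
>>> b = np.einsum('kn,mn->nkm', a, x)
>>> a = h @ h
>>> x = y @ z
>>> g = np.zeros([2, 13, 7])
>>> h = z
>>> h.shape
(13, 13)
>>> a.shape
(13, 13)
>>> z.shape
(13, 13)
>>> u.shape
()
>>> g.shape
(2, 13, 7)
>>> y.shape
(17, 13)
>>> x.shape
(17, 13)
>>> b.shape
(17, 13, 17)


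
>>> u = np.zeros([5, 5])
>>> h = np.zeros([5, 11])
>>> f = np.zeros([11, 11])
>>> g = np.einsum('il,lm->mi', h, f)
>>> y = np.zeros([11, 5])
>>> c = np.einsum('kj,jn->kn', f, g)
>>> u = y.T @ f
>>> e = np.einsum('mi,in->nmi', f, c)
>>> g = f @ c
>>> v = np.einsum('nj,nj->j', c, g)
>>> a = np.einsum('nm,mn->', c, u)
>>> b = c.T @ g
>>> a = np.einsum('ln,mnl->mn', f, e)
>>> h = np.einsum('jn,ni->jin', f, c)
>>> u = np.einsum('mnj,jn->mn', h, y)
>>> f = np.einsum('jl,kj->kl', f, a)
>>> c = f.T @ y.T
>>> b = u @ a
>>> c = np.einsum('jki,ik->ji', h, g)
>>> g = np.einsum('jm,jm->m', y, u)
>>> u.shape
(11, 5)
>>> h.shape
(11, 5, 11)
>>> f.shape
(5, 11)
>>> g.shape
(5,)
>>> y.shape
(11, 5)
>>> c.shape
(11, 11)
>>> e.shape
(5, 11, 11)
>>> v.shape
(5,)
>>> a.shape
(5, 11)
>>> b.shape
(11, 11)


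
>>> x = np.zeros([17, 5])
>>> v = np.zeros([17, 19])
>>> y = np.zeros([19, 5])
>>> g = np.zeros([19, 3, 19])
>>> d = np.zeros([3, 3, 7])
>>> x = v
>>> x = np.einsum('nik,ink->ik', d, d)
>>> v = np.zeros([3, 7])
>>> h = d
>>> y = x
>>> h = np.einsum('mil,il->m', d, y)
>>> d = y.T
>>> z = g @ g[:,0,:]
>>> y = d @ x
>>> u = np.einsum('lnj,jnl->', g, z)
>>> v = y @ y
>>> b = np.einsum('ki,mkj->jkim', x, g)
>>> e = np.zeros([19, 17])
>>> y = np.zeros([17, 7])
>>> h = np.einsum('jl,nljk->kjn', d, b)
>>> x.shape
(3, 7)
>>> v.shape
(7, 7)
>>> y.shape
(17, 7)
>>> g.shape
(19, 3, 19)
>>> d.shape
(7, 3)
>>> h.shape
(19, 7, 19)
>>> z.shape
(19, 3, 19)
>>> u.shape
()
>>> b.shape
(19, 3, 7, 19)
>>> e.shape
(19, 17)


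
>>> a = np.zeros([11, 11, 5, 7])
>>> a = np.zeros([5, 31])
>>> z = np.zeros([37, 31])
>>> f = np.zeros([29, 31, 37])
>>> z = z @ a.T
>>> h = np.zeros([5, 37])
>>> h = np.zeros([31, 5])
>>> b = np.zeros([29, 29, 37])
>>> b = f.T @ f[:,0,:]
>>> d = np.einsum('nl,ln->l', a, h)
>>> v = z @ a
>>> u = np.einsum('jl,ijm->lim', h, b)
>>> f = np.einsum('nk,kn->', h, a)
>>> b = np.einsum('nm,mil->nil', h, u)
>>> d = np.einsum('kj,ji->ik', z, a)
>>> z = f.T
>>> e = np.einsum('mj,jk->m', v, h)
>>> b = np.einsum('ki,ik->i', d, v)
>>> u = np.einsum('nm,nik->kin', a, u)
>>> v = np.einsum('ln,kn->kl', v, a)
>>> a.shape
(5, 31)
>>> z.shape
()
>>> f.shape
()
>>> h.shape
(31, 5)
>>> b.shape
(37,)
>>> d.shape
(31, 37)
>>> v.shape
(5, 37)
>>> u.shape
(37, 37, 5)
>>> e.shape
(37,)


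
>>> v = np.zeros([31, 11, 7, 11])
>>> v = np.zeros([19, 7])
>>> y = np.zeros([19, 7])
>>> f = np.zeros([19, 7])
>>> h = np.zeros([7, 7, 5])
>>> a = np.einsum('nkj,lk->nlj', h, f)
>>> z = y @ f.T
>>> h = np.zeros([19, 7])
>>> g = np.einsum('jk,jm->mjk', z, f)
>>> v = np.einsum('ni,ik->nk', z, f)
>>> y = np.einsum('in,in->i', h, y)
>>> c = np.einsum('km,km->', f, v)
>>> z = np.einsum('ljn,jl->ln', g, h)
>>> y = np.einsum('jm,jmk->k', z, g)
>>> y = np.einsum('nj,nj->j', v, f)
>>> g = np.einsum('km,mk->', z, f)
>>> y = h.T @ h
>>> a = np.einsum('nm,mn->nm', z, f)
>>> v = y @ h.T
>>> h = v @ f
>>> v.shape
(7, 19)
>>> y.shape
(7, 7)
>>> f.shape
(19, 7)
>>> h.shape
(7, 7)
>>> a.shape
(7, 19)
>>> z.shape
(7, 19)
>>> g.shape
()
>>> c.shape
()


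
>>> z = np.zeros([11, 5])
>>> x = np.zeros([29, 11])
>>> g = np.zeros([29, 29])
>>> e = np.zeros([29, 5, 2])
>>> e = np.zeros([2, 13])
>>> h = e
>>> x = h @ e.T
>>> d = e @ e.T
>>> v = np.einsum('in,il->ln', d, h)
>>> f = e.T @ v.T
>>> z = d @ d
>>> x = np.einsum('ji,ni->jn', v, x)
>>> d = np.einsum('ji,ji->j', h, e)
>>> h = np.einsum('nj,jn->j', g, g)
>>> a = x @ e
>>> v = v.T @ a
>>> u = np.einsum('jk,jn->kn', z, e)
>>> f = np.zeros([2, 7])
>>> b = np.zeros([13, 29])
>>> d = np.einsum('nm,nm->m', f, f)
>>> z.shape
(2, 2)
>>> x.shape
(13, 2)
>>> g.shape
(29, 29)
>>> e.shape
(2, 13)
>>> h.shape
(29,)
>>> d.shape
(7,)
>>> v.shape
(2, 13)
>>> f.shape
(2, 7)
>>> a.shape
(13, 13)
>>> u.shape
(2, 13)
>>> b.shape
(13, 29)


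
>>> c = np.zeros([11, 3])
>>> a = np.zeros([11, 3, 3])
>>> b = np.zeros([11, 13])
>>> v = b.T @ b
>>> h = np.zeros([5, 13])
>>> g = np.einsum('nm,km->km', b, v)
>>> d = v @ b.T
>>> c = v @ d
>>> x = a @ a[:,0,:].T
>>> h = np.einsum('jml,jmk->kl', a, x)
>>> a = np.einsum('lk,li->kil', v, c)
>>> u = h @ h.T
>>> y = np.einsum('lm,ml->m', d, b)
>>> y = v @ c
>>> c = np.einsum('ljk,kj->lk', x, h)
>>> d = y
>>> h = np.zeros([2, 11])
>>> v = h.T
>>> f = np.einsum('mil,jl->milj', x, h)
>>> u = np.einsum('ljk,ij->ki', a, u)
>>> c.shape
(11, 11)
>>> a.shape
(13, 11, 13)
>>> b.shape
(11, 13)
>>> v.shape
(11, 2)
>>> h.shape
(2, 11)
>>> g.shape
(13, 13)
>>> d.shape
(13, 11)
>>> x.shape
(11, 3, 11)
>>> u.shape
(13, 11)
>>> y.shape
(13, 11)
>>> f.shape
(11, 3, 11, 2)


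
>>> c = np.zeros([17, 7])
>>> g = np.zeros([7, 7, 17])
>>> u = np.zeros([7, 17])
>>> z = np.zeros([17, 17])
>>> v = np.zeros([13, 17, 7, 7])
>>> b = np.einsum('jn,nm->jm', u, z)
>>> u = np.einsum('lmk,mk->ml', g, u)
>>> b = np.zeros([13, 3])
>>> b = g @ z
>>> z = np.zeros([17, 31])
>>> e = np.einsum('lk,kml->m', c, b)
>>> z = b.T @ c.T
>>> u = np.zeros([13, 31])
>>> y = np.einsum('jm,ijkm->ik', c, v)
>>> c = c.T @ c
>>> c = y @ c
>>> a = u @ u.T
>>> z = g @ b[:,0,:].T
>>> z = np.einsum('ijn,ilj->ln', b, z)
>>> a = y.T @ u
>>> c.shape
(13, 7)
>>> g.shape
(7, 7, 17)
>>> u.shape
(13, 31)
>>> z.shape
(7, 17)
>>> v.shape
(13, 17, 7, 7)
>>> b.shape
(7, 7, 17)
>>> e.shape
(7,)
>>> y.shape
(13, 7)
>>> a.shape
(7, 31)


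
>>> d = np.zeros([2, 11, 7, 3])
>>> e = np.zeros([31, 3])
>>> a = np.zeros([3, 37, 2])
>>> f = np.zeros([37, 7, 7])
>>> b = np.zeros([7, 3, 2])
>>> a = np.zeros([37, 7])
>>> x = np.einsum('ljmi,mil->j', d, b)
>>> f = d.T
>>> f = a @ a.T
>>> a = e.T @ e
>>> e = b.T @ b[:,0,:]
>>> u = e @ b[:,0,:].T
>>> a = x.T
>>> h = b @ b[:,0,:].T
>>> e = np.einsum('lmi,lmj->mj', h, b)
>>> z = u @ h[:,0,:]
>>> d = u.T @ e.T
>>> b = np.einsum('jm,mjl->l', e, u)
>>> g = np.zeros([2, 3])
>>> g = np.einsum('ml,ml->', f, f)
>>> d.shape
(7, 3, 3)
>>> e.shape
(3, 2)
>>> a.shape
(11,)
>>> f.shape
(37, 37)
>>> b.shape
(7,)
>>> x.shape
(11,)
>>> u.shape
(2, 3, 7)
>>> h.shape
(7, 3, 7)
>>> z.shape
(2, 3, 7)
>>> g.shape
()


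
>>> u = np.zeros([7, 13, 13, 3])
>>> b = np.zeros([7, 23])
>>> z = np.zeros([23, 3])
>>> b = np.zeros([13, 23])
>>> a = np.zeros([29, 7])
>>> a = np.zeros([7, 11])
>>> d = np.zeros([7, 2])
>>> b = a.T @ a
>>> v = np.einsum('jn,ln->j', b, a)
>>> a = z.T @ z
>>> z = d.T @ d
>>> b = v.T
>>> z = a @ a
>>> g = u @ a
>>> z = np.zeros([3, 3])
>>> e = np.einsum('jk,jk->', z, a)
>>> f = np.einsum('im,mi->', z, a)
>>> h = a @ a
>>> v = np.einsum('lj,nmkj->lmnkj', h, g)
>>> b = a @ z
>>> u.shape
(7, 13, 13, 3)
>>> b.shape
(3, 3)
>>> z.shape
(3, 3)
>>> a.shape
(3, 3)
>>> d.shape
(7, 2)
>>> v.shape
(3, 13, 7, 13, 3)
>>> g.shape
(7, 13, 13, 3)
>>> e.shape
()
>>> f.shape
()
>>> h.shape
(3, 3)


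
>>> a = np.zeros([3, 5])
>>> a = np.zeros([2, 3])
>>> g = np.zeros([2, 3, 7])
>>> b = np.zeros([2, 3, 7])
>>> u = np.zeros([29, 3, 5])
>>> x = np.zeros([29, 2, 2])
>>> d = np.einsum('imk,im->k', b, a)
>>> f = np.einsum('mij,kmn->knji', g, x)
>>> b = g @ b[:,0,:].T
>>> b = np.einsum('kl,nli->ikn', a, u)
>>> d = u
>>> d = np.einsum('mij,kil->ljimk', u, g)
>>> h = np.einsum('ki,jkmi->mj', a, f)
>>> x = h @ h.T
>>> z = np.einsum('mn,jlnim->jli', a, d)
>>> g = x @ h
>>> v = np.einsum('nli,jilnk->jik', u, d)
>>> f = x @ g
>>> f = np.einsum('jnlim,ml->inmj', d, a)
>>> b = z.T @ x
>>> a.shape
(2, 3)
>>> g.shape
(7, 29)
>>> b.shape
(29, 5, 7)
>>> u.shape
(29, 3, 5)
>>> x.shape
(7, 7)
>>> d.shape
(7, 5, 3, 29, 2)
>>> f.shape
(29, 5, 2, 7)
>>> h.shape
(7, 29)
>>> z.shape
(7, 5, 29)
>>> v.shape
(7, 5, 2)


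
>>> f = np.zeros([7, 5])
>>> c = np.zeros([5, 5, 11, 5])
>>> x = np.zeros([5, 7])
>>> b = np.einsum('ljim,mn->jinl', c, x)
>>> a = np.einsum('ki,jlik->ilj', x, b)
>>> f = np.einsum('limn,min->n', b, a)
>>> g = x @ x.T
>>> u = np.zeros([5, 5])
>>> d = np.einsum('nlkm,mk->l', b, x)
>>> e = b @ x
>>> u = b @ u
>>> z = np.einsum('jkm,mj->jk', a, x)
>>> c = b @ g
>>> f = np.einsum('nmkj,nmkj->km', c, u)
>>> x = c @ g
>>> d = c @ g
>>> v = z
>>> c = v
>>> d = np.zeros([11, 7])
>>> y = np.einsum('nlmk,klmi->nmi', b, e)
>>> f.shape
(7, 11)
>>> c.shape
(7, 11)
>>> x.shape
(5, 11, 7, 5)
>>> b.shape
(5, 11, 7, 5)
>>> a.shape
(7, 11, 5)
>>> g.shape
(5, 5)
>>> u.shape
(5, 11, 7, 5)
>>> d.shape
(11, 7)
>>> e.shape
(5, 11, 7, 7)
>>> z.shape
(7, 11)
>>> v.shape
(7, 11)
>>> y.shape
(5, 7, 7)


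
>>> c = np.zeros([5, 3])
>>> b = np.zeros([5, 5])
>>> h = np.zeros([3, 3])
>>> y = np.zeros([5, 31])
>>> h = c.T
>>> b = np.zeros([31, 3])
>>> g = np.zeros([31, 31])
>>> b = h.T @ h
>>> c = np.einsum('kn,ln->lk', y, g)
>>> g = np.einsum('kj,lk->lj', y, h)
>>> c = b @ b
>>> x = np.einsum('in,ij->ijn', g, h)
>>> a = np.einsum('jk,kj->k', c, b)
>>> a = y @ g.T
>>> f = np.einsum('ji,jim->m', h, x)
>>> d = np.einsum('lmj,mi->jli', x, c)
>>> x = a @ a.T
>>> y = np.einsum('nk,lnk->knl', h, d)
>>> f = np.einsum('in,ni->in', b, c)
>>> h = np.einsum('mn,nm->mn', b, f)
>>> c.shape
(5, 5)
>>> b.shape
(5, 5)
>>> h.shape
(5, 5)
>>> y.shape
(5, 3, 31)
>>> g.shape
(3, 31)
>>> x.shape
(5, 5)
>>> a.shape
(5, 3)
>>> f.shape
(5, 5)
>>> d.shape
(31, 3, 5)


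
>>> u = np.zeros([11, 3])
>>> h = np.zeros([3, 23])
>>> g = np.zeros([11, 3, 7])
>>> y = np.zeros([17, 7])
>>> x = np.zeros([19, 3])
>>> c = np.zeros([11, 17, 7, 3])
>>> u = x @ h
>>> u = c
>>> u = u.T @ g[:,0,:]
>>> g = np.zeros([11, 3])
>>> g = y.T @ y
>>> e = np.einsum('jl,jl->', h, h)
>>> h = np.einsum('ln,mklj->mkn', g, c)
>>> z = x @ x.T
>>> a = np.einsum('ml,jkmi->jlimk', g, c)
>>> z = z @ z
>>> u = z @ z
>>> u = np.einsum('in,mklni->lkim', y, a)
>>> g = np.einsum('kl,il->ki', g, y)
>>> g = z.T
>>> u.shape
(3, 7, 17, 11)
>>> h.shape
(11, 17, 7)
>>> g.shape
(19, 19)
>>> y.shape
(17, 7)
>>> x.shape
(19, 3)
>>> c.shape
(11, 17, 7, 3)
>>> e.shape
()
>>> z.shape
(19, 19)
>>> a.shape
(11, 7, 3, 7, 17)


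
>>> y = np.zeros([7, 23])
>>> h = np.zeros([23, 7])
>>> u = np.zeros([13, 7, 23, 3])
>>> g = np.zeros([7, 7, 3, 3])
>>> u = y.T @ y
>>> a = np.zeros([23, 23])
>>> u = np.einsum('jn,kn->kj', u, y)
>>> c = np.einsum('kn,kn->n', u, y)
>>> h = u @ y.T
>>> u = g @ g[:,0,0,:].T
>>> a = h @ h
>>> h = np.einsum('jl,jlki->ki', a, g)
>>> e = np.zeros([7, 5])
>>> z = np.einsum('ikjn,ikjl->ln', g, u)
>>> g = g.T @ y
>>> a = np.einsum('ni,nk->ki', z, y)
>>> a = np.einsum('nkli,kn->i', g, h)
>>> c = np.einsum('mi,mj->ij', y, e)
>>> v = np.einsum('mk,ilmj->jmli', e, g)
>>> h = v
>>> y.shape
(7, 23)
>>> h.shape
(23, 7, 3, 3)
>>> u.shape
(7, 7, 3, 7)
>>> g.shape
(3, 3, 7, 23)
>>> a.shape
(23,)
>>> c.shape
(23, 5)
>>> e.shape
(7, 5)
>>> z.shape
(7, 3)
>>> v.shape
(23, 7, 3, 3)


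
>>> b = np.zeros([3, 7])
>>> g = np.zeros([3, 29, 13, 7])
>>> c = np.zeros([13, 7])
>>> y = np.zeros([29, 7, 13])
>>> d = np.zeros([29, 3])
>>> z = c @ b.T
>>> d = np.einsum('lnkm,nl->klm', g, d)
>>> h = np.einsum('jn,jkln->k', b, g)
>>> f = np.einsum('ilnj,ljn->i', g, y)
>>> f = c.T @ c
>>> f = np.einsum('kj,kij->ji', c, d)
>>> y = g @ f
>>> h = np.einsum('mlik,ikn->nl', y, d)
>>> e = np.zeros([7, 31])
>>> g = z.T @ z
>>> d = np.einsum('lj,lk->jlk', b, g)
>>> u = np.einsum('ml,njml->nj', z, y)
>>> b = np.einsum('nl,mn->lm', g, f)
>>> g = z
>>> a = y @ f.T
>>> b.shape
(3, 7)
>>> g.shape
(13, 3)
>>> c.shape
(13, 7)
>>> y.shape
(3, 29, 13, 3)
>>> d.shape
(7, 3, 3)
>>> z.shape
(13, 3)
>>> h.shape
(7, 29)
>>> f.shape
(7, 3)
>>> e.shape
(7, 31)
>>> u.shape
(3, 29)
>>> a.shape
(3, 29, 13, 7)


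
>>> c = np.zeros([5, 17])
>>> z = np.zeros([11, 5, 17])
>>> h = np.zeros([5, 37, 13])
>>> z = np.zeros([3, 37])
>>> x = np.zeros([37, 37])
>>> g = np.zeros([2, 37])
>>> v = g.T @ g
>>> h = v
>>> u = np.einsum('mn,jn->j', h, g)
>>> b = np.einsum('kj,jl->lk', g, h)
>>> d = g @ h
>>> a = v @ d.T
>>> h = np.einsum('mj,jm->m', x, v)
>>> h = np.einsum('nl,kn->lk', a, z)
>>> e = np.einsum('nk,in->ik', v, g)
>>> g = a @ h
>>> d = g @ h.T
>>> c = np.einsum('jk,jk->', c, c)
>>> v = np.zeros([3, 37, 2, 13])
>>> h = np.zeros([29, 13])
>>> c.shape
()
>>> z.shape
(3, 37)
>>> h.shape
(29, 13)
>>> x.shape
(37, 37)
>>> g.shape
(37, 3)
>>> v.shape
(3, 37, 2, 13)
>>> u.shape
(2,)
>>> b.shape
(37, 2)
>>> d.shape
(37, 2)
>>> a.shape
(37, 2)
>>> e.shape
(2, 37)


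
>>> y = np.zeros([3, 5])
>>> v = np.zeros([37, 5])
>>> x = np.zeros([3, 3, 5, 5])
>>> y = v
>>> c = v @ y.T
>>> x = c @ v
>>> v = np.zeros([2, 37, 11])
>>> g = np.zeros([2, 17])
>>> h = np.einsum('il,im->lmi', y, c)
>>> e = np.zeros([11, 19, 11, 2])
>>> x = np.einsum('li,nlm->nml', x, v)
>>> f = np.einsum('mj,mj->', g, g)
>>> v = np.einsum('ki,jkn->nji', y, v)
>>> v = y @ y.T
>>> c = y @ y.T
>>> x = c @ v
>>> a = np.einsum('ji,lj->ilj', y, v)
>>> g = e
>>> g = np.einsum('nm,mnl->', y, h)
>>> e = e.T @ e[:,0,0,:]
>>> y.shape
(37, 5)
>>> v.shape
(37, 37)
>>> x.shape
(37, 37)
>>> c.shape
(37, 37)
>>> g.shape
()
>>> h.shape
(5, 37, 37)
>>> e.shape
(2, 11, 19, 2)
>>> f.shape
()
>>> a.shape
(5, 37, 37)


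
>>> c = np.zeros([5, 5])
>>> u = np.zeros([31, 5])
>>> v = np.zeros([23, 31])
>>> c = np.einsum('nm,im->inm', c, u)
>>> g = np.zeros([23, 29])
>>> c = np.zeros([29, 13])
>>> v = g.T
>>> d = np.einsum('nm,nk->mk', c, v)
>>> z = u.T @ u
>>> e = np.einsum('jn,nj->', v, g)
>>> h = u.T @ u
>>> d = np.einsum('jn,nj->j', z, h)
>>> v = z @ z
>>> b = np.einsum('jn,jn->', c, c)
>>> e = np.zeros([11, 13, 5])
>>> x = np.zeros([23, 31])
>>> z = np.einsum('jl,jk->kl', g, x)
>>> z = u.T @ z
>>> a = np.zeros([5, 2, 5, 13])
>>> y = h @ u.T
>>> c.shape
(29, 13)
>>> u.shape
(31, 5)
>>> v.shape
(5, 5)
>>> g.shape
(23, 29)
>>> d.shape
(5,)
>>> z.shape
(5, 29)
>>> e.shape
(11, 13, 5)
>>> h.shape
(5, 5)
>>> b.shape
()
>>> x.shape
(23, 31)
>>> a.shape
(5, 2, 5, 13)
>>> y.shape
(5, 31)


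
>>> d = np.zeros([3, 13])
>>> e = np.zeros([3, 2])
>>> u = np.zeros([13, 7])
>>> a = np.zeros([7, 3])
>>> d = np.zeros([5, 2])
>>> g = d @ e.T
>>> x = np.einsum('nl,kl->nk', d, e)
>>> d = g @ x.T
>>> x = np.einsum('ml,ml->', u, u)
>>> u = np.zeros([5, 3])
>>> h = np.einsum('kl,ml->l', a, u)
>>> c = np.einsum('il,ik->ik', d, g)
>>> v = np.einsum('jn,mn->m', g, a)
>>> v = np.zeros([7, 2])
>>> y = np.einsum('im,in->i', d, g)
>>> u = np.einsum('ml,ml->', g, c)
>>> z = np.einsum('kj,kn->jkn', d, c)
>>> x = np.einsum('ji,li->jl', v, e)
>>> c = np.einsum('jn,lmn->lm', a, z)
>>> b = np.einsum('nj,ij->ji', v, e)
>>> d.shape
(5, 5)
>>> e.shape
(3, 2)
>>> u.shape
()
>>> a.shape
(7, 3)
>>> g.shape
(5, 3)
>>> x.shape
(7, 3)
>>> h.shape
(3,)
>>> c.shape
(5, 5)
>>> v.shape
(7, 2)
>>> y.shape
(5,)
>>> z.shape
(5, 5, 3)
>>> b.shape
(2, 3)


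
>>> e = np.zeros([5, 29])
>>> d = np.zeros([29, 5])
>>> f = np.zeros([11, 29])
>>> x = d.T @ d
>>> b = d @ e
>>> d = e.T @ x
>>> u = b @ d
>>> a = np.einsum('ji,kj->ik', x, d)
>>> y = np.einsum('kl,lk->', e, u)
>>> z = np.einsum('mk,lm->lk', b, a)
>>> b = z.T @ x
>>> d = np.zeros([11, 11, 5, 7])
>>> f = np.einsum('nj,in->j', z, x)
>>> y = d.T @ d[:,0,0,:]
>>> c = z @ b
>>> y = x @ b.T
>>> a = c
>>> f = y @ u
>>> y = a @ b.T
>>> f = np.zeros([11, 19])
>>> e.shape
(5, 29)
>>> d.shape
(11, 11, 5, 7)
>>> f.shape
(11, 19)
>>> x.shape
(5, 5)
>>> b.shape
(29, 5)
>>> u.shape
(29, 5)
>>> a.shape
(5, 5)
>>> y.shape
(5, 29)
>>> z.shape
(5, 29)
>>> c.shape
(5, 5)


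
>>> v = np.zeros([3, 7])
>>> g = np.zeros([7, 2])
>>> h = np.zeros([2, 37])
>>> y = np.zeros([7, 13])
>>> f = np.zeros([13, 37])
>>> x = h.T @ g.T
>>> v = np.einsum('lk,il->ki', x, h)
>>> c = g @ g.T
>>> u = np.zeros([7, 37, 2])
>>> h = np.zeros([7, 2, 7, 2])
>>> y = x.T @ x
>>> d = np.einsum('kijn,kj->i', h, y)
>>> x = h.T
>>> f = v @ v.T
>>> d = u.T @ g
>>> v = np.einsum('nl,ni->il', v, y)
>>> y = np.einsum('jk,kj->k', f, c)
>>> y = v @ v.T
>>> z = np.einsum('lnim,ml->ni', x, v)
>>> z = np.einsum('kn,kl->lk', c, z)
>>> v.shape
(7, 2)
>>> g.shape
(7, 2)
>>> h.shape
(7, 2, 7, 2)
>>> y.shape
(7, 7)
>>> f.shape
(7, 7)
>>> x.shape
(2, 7, 2, 7)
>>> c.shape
(7, 7)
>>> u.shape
(7, 37, 2)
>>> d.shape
(2, 37, 2)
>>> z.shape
(2, 7)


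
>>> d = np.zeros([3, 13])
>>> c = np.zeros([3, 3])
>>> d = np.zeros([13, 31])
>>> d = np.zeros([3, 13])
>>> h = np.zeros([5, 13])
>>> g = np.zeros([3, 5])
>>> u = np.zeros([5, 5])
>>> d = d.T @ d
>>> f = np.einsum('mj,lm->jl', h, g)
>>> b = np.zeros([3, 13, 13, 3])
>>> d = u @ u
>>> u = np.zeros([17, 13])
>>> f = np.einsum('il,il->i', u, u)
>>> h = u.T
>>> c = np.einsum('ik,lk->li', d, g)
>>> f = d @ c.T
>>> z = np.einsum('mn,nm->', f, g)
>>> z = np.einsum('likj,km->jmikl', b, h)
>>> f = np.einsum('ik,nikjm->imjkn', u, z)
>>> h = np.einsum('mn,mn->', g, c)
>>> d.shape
(5, 5)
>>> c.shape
(3, 5)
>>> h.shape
()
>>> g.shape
(3, 5)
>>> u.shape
(17, 13)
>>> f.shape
(17, 3, 13, 13, 3)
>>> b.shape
(3, 13, 13, 3)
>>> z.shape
(3, 17, 13, 13, 3)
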